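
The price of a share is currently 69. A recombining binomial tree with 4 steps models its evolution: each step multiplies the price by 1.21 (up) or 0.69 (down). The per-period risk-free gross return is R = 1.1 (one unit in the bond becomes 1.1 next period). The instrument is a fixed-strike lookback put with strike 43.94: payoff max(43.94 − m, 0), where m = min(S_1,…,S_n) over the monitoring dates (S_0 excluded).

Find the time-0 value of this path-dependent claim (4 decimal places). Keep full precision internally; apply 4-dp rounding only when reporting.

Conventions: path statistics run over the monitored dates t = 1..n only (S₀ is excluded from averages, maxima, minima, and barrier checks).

price = 0.7696

Under the martingale measure an up-move has probability p* = 0.7885; value the claim as the probability-weighted average of per-path payoffs, discounted 4 periods at R = 1.1.
Enumerate all 2^4 = 16 price paths (U = up ×1.21, D = down ×0.69); each path with k up-moves has probability p*^k·(1−p*)^(4−k).
DDDD: m=15.6403, payoff=28.2997, prob=0.002002
UDDD: m=27.4272, payoff=16.5128, prob=0.007464
DUDD: m=27.4272, payoff=16.5128, prob=0.007464
UUDD: m=48.0970, payoff=0.0000, prob=0.027819
DDUD: m=27.4272, payoff=16.5128, prob=0.007464
UDUD: m=48.0970, payoff=0.0000, prob=0.027819
DUUD: m=47.6100, payoff=0.0000, prob=0.027819
UUUD: m=83.4900, payoff=0.0000, prob=0.103689
DDDU: m=22.6671, payoff=21.2729, prob=0.007464
UDDU: m=39.7496, payoff=4.1904, prob=0.027819
DUDU: m=39.7496, payoff=4.1904, prob=0.027819
UUDU: m=69.7058, payoff=0.0000, prob=0.103689
DDUU: m=32.8509, payoff=11.0891, prob=0.027819
UDUU: m=57.6081, payoff=0.0000, prob=0.103689
DUUU: m=47.6100, payoff=0.0000, prob=0.103689
UUUU: m=83.4900, payoff=0.0000, prob=0.386476
Price = Σ prob·payoff / R^4 = 1.126807 / 1.464100 = 0.7696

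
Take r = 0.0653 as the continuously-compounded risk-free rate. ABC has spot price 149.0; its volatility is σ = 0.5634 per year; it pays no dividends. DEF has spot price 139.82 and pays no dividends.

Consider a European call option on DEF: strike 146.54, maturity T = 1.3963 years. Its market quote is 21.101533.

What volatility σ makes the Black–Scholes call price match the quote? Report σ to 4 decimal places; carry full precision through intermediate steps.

sigma = 0.2791

At σ = 0.2791 the Black–Scholes value reproduces the quote:
σ√T = 0.2791·√1.3963 = 0.329799
d₁ = (ln(S/K) + (r+σ²/2)T) / (σ√T) = (ln(139.82/146.54) + (0.0653+0.2791²/2)·1.3963) / 0.329799 = (-0.046943 + 0.145562) / 0.329799 = 0.299029
d₂ = d₁ − σ√T = 0.299029 − 0.329799 = -0.030770
e^{−rT} = 0.912855
N(d₁) = 0.617541,  N(d₂) = 0.487727
V = S·N(d₁) − K·e^{−rT}·N(d₂) = 86.344599 − 65.243065 = 21.101533 (equal to the quote); since ∂V/∂σ > 0 for all σ, the implied volatility is unique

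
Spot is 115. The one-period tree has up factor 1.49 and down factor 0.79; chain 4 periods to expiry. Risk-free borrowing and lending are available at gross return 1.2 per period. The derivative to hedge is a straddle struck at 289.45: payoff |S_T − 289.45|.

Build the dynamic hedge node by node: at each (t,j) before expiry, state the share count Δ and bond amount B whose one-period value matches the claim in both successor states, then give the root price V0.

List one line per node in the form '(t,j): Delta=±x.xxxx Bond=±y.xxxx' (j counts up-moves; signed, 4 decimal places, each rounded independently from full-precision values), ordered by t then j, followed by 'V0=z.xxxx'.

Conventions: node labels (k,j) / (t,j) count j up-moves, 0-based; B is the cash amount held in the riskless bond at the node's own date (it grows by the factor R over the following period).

Risk-neutral probability p* = (R−d)/(u−d) = (1.2−0.79)/(1.49−0.79) = 0.5857.
Terminal payoffs: V(4,0)=244.6574, V(4,1)=204.9678, V(4,2)=130.1101, V(4,3)=11.0772, V(4,4)=277.3671
(3,0): S=56.6995. Δ = (V_up−V_dn)/(S_up−S_dn) = (204.9678−244.6574)/(84.4822−44.7926) = -1.0000. V = [p*·204.9678 + (1−p*)·244.6574]/1.2 = 184.5088. B = V − Δ·S = 241.2083.
(3,1): S=106.9395. Δ = (V_up−V_dn)/(S_up−S_dn) = (130.1101−204.9678)/(159.3399−84.4822) = -1.0000. V = [p*·130.1101 + (1−p*)·204.9678]/1.2 = 134.2688. B = V − Δ·S = 241.2083.
(3,2): S=201.6961. Δ = (V_up−V_dn)/(S_up−S_dn) = (11.0772−130.1101)/(300.5272−159.3399) = -0.8431. V = [p*·11.0772 + (1−p*)·130.1101]/1.2 = 50.3257. B = V − Δ·S = 220.3727.
(3,3): S=380.4141. Δ = (V_up−V_dn)/(S_up−S_dn) = (277.3671−11.0772)/(566.8171−300.5272) = 1.0000. V = [p*·277.3671 + (1−p*)·11.0772]/1.2 = 139.2058. B = V − Δ·S = -241.2083.
(2,0): S=71.7715. Δ = (V_up−V_dn)/(S_up−S_dn) = (134.2688−184.5088)/(106.9395−56.6995) = -1.0000. V = [p*·134.2688 + (1−p*)·184.5088]/1.2 = 129.2354. B = V − Δ·S = 201.0069.
(2,1): S=135.3665. Δ = (V_up−V_dn)/(S_up−S_dn) = (50.3257−134.2688)/(201.6961−106.9395) = -0.8859. V = [p*·50.3257 + (1−p*)·134.2688]/1.2 = 70.9184. B = V − Δ·S = 190.8372.
(2,2): S=255.3115. Δ = (V_up−V_dn)/(S_up−S_dn) = (139.2058−50.3257)/(380.4141−201.6961) = 0.4973. V = [p*·139.2058 + (1−p*)·50.3257]/1.2 = 85.3200. B = V − Δ·S = -41.6516.
(1,0): S=90.8500. Δ = (V_up−V_dn)/(S_up−S_dn) = (70.9184−129.2354)/(135.3665−71.7715) = -0.9170. V = [p*·70.9184 + (1−p*)·129.2354]/1.2 = 79.2319. B = V − Δ·S = 162.5420.
(1,1): S=171.3500. Δ = (V_up−V_dn)/(S_up−S_dn) = (85.3200−70.9184)/(255.3115−135.3665) = 0.1201. V = [p*·85.3200 + (1−p*)·70.9184]/1.2 = 66.1280. B = V − Δ·S = 45.5543.
(0,0): S=115.0000. Δ = (V_up−V_dn)/(S_up−S_dn) = (66.1280−79.2319)/(171.3500−90.8500) = -0.1628. V = [p*·66.1280 + (1−p*)·79.2319]/1.2 = 59.6307. B = V − Δ·S = 78.3505.
As a check, the time-0 holding Δ(0,0)·S0 + B(0,0) comes to 59.6307 — exactly V0.

(0,0): Delta=-0.1628 Bond=78.3505
(1,0): Delta=-0.9170 Bond=162.5420
(1,1): Delta=0.1201 Bond=45.5543
(2,0): Delta=-1.0000 Bond=201.0069
(2,1): Delta=-0.8859 Bond=190.8372
(2,2): Delta=0.4973 Bond=-41.6516
(3,0): Delta=-1.0000 Bond=241.2083
(3,1): Delta=-1.0000 Bond=241.2083
(3,2): Delta=-0.8431 Bond=220.3727
(3,3): Delta=1.0000 Bond=-241.2083
V0=59.6307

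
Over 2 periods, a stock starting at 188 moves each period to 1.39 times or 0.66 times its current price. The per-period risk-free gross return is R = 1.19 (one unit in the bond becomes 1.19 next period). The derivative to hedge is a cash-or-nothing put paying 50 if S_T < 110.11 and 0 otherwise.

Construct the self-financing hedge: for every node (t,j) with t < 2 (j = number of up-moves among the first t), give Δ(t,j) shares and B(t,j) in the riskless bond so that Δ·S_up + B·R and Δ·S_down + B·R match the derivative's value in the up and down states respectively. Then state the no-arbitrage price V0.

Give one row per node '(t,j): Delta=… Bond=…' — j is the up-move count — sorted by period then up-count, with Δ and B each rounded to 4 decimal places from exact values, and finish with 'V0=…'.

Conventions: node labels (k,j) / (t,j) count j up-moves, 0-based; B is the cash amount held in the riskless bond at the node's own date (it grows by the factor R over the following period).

(0,0): Delta=-0.0839 Bond=18.4194
(1,0): Delta=-0.5520 Bond=80.0046
(1,1): Delta=0.0000 Bond=0.0000
V0=2.6503

Risk-neutral probability p* = (R−d)/(u−d) = (1.19−0.66)/(1.39−0.66) = 0.7260.
Terminal payoffs: V(2,0)=50.0000, V(2,1)=0.0000, V(2,2)=0.0000
  t=1,j=0: stock 124.0800 → up 172.4712 (V=0.0000), down 81.8928 (V=50.0000). Price 11.5115; hedge Δ=-0.5520, bond B=80.0046.
  t=1,j=1: stock 261.3200 → up 363.2348 (V=0.0000), down 172.4712 (V=0.0000). Price 0.0000; hedge Δ=0.0000, bond B=0.0000.
  t=0,j=0: stock 188.0000 → up 261.3200 (V=0.0000), down 124.0800 (V=11.5115). Price 2.6503; hedge Δ=-0.0839, bond B=18.4194.
Sanity check at the root: Δ(0,0)·S0 + B(0,0) reproduces V0 = 2.6503.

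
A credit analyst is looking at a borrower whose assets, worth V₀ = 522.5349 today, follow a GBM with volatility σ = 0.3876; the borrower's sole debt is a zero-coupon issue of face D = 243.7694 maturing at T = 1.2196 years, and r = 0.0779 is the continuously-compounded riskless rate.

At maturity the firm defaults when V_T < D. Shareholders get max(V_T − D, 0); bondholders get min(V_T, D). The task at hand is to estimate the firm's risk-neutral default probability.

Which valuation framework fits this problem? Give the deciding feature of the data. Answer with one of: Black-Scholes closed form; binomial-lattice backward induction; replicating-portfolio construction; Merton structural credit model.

framework: Merton structural credit model

Key observation: with the firm-asset dynamics (V₀ = 522.5349) and a single zero-coupon liability of face 243.7694 given, debt value, spread, and default probability all derive from the option view of the balance sheet.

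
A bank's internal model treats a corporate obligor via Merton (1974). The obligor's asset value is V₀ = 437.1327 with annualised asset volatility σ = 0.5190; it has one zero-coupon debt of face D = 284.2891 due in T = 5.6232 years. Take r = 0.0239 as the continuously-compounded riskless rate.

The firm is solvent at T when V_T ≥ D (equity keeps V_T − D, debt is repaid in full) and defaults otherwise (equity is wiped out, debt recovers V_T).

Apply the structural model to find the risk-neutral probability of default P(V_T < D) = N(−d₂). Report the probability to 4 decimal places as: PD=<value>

Apply the equity-as-call identities (strike 284.2891, horizon 5.6232 years):
d₁ = [ln(V₀/D) + (r + σ²/2)T] / (σ√T)
   = [ln(437.1327/284.2891) + (0.0239 + 0.5·0.5190²)·5.6232] / (0.5190·√5.6232)
   = [0.430245 + 0.891730] / 1.230720 = 1.074148
d₂ = d₁ − σ√T = 1.074148 − 1.230720 = -0.156572
risk-neutral PD = N(−d₂) = N(0.156572) = 0.562209

PD=0.5622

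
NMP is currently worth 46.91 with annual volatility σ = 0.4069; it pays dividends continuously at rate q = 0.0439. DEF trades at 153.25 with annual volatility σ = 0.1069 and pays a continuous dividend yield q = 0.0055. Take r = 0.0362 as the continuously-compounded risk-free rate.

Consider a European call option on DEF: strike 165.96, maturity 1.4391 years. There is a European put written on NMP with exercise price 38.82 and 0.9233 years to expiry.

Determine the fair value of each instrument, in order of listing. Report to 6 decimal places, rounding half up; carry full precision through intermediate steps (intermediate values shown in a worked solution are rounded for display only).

price(DEF call K=165.96) = 5.467501
price(NMP put K=38.82) = 3.320688

[DEF call K=165.96]
σ√T = 0.1069·√1.4391 = 0.128240
d₁ = (ln(S/K) + (r−q+σ²/2)T) / (σ√T) = (ln(153.25/165.96) + (0.0362−0.0055+0.1069²/2)·1.4391) / 0.128240 = (-0.079676 + 0.052403) / 0.128240 = -0.212673
d₂ = d₁ − σ√T = -0.212673 − 0.128240 = -0.340913
e^{−rT} = 0.949238
e^{−qT} = 0.992116
N(d₁) = 0.415791,  N(d₂) = 0.366585
price = S·e^{−qT}·N(d₁) − K·e^{−rT}·N(d₂) = 63.217641 − 57.750140 = 5.467501
[NMP put K=38.82]
σ√T = 0.4069·√0.9233 = 0.390984
d₁ = (ln(S/K) + (r−q+σ²/2)T) / (σ√T) = (ln(46.91/38.82) + (0.0362−0.0439+0.4069²/2)·0.9233) / 0.390984 = (0.189295 + 0.069325) / 0.390984 = 0.661460
d₂ = d₁ − σ√T = 0.661460 − 0.390984 = 0.270475
e^{−rT} = 0.967129
e^{−qT} = 0.960278
N(−d₁) = 0.254159,  N(−d₂) = 0.393397
price = K·e^{−rT}·N(−d₂) − S·e^{−qT}·N(−d₁) = 14.769685 − 11.448997 = 3.320688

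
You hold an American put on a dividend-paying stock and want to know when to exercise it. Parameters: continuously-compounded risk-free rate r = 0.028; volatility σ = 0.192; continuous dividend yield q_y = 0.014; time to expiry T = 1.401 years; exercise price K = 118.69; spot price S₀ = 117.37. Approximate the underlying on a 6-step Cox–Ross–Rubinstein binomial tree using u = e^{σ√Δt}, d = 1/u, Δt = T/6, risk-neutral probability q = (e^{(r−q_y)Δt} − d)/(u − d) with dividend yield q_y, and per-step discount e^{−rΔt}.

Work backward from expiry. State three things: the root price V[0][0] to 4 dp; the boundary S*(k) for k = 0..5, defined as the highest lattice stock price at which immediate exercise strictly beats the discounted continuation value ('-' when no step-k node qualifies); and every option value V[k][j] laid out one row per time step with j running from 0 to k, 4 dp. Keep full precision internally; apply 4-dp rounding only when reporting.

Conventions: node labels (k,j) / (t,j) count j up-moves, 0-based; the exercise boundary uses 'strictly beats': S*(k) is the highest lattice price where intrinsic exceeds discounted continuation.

price = 10.0864
boundary = - - - 88.8543 97.4925 106.9705
tree:
10.0864
15.0782 5.1162
21.7142 8.4930 1.7314
29.8357 13.6981 3.2836 0.1672
37.7086 21.1975 6.2119 0.3330 0.0000
44.8839 29.8357 11.7195 0.6630 0.0000 0.0000
51.4234 37.7086 21.1975 1.3200 0.0000 0.0000 0.0000

Δt=0.23350, u=1.09722, d=0.91140, q=0.49444, disc=e^(-rΔt)=0.99348
k=6 terminal: V=max(K-S,0) → 51.4234 37.7086 21.1975 1.3200 0.0000 0.0000 0.0000
k=5: j=0 S=73.8061 intr=44.8839 cont=44.3513 V=44.8839[EX]; j=1 S=88.8543 intr=29.8357 cont=29.3523 V=29.8357[EX]; j=2 S=106.9705 intr=11.7195 cont=11.2951 V=11.7195[EX]; j=3 S=128.7805 intr=0.0000 cont=0.6630 V=0.6630[hold]; j=4 S=155.0372 intr=0.0000 cont=0.0000 V=0.0000[hold]; j=5 S=186.6473 intr=0.0000 cont=0.0000 V=0.0000[hold]  S*(5)=106.9705
k=4: j=0 S=80.9814 intr=37.7086 cont=37.1994 V=37.7086[EX]; j=1 S=97.4925 intr=21.1975 cont=20.7422 V=21.1975[EX]; j=2 S=117.3700 intr=1.3200 cont=6.2119 V=6.2119[hold]; j=3 S=141.3003 intr=0.0000 cont=0.3330 V=0.3330[hold]; j=4 S=170.1096 intr=0.0000 cont=0.0000 V=0.0000[hold]  S*(4)=97.4925
k=3: j=0 S=88.8543 intr=29.8357 cont=29.3523 V=29.8357[EX]; j=1 S=106.9705 intr=11.7195 cont=13.6981 V=13.6981[hold]; j=2 S=128.7805 intr=0.0000 cont=3.2836 V=3.2836[hold]; j=3 S=155.0372 intr=0.0000 cont=0.1672 V=0.1672[hold]  S*(3)=88.8543
k=2: j=0 S=97.4925 intr=21.1975 cont=21.7142 V=21.7142[hold]; j=1 S=117.3700 intr=1.3200 cont=8.4930 V=8.4930[hold]; j=2 S=141.3003 intr=0.0000 cont=1.7314 V=1.7314[hold]  S*(2)=-
k=1: j=0 S=106.9705 intr=11.7195 cont=15.0782 V=15.0782[hold]; j=1 S=128.7805 intr=0.0000 cont=5.1162 V=5.1162[hold]  S*(1)=-
k=0: j=0 S=117.3700 intr=1.3200 cont=10.0864 V=10.0864[hold]  S*(0)=-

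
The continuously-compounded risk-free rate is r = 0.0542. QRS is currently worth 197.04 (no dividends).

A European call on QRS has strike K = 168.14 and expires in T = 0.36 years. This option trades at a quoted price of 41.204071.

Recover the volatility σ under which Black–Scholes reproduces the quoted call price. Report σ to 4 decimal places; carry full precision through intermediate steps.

At σ = 0.4971 the Black–Scholes value reproduces the quote:
σ√T = 0.4971·√0.36 = 0.298260
d₁ = (ln(S/K) + (r+σ²/2)T) / (σ√T) = (ln(197.04/168.14) + (0.0542+0.4971²/2)·0.36) / 0.298260 = (0.158610 + 0.063992) / 0.298260 = 0.746333
d₂ = d₁ − σ√T = 0.746333 − 0.298260 = 0.448073
e^{−rT} = 0.980677
N(d₁) = 0.772267,  N(d₂) = 0.672950
V = S·N(d₁) − K·e^{−rT}·N(d₂) = 152.167466 − 110.963395 = 41.204071 (the quoted price), and the Black–Scholes price is strictly increasing in σ, so σ is unique

sigma = 0.4971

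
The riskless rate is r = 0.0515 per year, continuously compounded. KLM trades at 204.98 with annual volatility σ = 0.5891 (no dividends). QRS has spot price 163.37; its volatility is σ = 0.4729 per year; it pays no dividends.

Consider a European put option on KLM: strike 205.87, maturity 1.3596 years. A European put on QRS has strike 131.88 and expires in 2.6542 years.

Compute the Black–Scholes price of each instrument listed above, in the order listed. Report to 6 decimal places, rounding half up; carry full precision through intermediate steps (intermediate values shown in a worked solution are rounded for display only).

[KLM put K=205.87]
σ√T = 0.5891·√1.3596 = 0.686902
d₁ = (ln(S/K) + (r+σ²/2)T) / (σ√T) = (ln(204.98/205.87) + (0.0515+0.5891²/2)·1.3596) / 0.686902 = (-0.004332 + 0.305936) / 0.686902 = 0.439079
d₂ = d₁ − σ√T = 0.439079 − 0.686902 = -0.247823
e^{−rT} = 0.932376
N(−d₁) = 0.330302,  N(−d₂) = 0.597864
price = K·e^{−rT}·N(−d₂) − S·N(−d₁) = 114.758978 − 67.705358 = 47.053620
[QRS put K=131.88]
σ√T = 0.4729·√2.6542 = 0.770435
d₁ = (ln(S/K) + (r+σ²/2)T) / (σ√T) = (ln(163.37/131.88) + (0.0515+0.4729²/2)·2.6542) / 0.770435 = (0.214125 + 0.433477) / 0.770435 = 0.840566
d₂ = d₁ − σ√T = 0.840566 − 0.770435 = 0.070131
e^{−rT} = 0.872239
N(−d₁) = 0.200296,  N(−d₂) = 0.472045
price = K·e^{−rT}·N(−d₂) − S·N(−d₁) = 54.299754 − 32.722284 = 21.577470

price(KLM put K=205.87) = 47.053620
price(QRS put K=131.88) = 21.577470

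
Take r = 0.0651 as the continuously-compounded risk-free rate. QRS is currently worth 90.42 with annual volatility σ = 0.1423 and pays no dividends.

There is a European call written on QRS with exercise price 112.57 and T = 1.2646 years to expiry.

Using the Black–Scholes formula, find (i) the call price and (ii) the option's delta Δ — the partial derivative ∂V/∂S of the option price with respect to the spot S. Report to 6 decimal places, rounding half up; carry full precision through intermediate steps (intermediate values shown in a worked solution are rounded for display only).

σ√T = 0.1423·√1.2646 = 0.160023
d₁ = (ln(S/K) + (r+σ²/2)T) / (σ√T) = (ln(90.42/112.57) + (0.0651+0.1423²/2)·1.2646) / 0.160023 = (-0.219110 + 0.095129) / 0.160023 = -0.774770
d₂ = d₁ − σ√T = -0.774770 − 0.160023 = -0.934792
e^{−rT} = 0.920972
N(d₁) = 0.219238,  N(d₂) = 0.174948
Call price V = S·N(d₁) − K·e^{−rT}·N(d₂) = 19.823493 − 18.137500 = 1.685994
Δ = N(d₁) = 0.219238

price = 1.685994
Δ = 0.219238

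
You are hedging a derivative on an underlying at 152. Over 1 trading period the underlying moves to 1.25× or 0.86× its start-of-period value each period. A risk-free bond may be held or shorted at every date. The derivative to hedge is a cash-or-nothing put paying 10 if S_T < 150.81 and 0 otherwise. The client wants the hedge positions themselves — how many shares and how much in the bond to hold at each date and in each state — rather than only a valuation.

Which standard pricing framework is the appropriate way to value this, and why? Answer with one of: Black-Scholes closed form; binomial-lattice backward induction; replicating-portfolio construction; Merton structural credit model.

Key observation: the task asks for the hedge itself — share and bond holdings at every node of the 1-period tree on spot 152 with factors 1.25/0.86 — which is exactly what the replicating-portfolio construction produces.

framework: replicating-portfolio construction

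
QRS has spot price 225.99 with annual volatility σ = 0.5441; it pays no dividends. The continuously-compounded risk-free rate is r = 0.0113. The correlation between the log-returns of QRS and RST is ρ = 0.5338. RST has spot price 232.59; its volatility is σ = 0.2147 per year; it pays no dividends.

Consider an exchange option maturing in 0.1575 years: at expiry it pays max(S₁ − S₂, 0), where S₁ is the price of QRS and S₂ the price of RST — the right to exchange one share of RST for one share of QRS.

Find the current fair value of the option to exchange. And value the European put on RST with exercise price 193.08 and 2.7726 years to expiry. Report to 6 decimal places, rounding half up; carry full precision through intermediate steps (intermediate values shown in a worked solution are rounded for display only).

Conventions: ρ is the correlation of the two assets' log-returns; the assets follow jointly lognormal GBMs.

σ_eff = √(σ₁² + σ₂² − 2ρσ₁σ₂) = √(0.5441² + 0.2147² − 2·0.5338·0.5441·0.2147) = 0.466289
d₁ = (ln(S₁/S₂) + (q₂ − q₁ + σ_eff²/2)T) / (σ_eff√T) = (ln(225.99/232.59) + (0.0 − 0.0 + 0.108713)·0.1575) / 0.185053 = -0.063032
d₂ = d₁ − σ_eff√T = -0.063032 − 0.185053 = -0.248085
N(d₁) = 0.474871,  N(d₂) = 0.402034
V = S₁·e^{−q₁T}·N(d₁) − S₂·e^{−q₂T}·N(d₂) = 107.316001 − 93.509192 = 13.806809
[vanilla: RST put K=193.08]
σ√T = 0.2147·√2.7726 = 0.357500
d₁ = (ln(S/K) + (r+σ²/2)T) / (σ√T) = (ln(232.59/193.08) + (0.0113+0.2147²/2)·2.7726) / 0.357500 = (0.186173 + 0.095233) / 0.357500 = 0.787150
d₂ = d₁ − σ√T = 0.787150 − 0.357500 = 0.429651
e^{−rT} = 0.969155
N(−d₁) = 0.215597,  N(−d₂) = 0.333725
price = K·e^{−rT}·N(−d₂) − S·N(−d₁) = 62.448100 − 50.145684 = 12.302416

exchange price = 13.806809
price(RST put K=193.08) = 12.302416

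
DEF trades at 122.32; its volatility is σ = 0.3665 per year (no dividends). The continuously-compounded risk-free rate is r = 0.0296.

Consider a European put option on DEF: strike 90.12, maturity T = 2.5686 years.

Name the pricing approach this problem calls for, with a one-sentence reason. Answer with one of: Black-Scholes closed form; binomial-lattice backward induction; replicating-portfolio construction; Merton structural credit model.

Key observation: the instrument is a plain European put (strike 90.12) on a lognormal asset; the exact continuous-time formula applies directly.

framework: Black-Scholes closed form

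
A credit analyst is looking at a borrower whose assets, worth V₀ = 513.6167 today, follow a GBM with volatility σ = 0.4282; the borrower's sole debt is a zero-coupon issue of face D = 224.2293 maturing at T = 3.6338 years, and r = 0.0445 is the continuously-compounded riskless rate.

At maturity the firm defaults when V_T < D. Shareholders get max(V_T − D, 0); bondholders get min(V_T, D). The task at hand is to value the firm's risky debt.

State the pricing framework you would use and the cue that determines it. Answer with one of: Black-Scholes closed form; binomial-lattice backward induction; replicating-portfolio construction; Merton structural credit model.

Key observation: with the firm-asset dynamics (V₀ = 513.6167) and a single zero-coupon liability of face 224.2293 given, debt value, spread, and default probability all derive from the option view of the balance sheet.

framework: Merton structural credit model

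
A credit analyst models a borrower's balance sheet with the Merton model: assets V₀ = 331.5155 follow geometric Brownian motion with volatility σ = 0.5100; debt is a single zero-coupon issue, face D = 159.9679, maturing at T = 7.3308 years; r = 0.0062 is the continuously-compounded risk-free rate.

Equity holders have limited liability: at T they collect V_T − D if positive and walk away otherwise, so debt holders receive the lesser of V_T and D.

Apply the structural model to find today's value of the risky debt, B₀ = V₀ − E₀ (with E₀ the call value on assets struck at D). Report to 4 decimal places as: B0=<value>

Apply the equity-as-call identities (strike 159.9679, horizon 7.3308 years):
d₁ = [ln(V₀/D) + (r + σ²/2)T] / (σ√T)
   = [ln(331.5155/159.9679) + (0.0062 + 0.5·0.5100²)·7.3308] / (0.5100·√7.3308)
   = [0.728701 + 0.998822] / 1.380848 = 1.251059
d₂ = d₁ − σ√T = 1.251059 − 1.380848 = -0.129788
N(d₁) = 0.894544,  N(d₂) = 0.448367,  e^(−rT) = 0.955566
E₀ = V₀·N(d₁) − D·e^(−rT)·N(d₂)
   = 331.5155·0.894544 − 159.9679·0.955566·0.448367 = 228.017728
B₀ = V₀ − E₀ = 331.5155 − 228.017728 = 103.497772

B0=103.4978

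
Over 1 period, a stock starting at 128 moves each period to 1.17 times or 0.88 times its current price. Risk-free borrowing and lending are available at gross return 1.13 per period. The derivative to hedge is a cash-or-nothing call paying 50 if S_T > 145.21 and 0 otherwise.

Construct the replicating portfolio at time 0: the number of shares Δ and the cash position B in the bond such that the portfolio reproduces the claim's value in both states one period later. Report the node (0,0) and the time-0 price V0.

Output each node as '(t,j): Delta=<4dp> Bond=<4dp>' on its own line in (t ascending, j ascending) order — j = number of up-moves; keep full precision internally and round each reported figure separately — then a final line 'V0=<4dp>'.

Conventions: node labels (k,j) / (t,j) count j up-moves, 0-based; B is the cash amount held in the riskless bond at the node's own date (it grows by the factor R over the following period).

(0,0): Delta=1.3470 Bond=-134.2691
V0=38.1446

The replicating-portfolio and risk-neutral prices coincide; use p* = (1.13−0.88)/(1.17−0.88) = 0.8621 for the latter.
Terminal payoffs: V(1,0)=0.0000, V(1,1)=50.0000
(0,0): S=128.0000. Δ = (V_up−V_dn)/(S_up−S_dn) = (50.0000−0.0000)/(149.7600−112.6400) = 1.3470. V = [p*·50.0000 + (1−p*)·0.0000]/1.13 = 38.1446. B = V − Δ·S = -134.2691.
Sanity check at the root: Δ(0,0)·S0 + B(0,0) reproduces V0 = 38.1446.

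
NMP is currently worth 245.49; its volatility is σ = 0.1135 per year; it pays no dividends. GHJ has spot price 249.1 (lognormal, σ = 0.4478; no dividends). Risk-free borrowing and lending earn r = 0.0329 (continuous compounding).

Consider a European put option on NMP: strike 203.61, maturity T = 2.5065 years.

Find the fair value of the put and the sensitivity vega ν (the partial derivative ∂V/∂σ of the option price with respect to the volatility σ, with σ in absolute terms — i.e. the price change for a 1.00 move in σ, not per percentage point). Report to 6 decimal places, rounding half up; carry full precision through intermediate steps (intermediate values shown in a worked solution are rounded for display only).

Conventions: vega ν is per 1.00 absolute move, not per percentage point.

price = 1.126880
ν = 43.823778

σ√T = 0.1135·√2.5065 = 0.179692
d₁ = (ln(S/K) + (r+σ²/2)T) / (σ√T) = (ln(245.49/203.61) + (0.0329+0.1135²/2)·2.5065) / 0.179692 = (0.187050 + 0.098609) / 0.179692 = 1.589707
d₂ = d₁ − σ√T = 1.589707 − 0.179692 = 1.410015
e^{−rT} = 0.920845
N(−d₁) = 0.055950,  N(−d₂) = 0.079268
Put price V = K·e^{−rT}·N(−d₂) − S·N(−d₁) = 14.862140 − 13.735260 = 1.126880
φ(d₁) = (1/√(2π))·e^{−d₁²/2} = 0.112757
ν = S·φ(d₁)·√T = 43.823778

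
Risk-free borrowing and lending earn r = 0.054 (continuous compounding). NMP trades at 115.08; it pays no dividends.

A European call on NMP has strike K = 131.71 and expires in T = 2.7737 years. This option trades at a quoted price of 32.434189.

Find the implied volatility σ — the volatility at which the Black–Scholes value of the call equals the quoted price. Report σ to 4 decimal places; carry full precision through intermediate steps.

sigma = 0.4248

At σ = 0.4248 the Black–Scholes value reproduces the quote:
σ√T = 0.4248·√2.7737 = 0.707480
d₁ = (ln(S/K) + (r+σ²/2)T) / (σ√T) = (ln(115.08/131.71) + (0.054+0.4248²/2)·2.7737) / 0.707480 = (-0.134975 + 0.400044) / 0.707480 = 0.374666
d₂ = d₁ − σ√T = 0.374666 − 0.707480 = -0.332814
e^{−rT} = 0.860898
N(d₁) = 0.646046,  N(d₂) = 0.369637
V = S·N(d₁) − K·e^{−rT}·N(d₂) = 74.346930 − 41.912741 = 32.434189 (equal to the quote); since ∂V/∂σ > 0 for all σ, the implied volatility is unique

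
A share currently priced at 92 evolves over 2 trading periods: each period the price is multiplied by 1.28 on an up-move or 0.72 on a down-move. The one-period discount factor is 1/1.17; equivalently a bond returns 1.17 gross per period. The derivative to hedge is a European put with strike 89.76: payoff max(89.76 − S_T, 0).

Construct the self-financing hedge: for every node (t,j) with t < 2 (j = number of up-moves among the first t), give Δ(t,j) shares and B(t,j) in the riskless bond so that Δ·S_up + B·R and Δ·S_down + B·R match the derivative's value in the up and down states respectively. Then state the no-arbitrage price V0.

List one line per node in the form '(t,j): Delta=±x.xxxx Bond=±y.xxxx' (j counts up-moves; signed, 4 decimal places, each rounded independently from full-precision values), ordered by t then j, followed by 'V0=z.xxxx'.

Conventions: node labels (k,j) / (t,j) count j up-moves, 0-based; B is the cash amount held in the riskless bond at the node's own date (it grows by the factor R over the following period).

(0,0): Delta=-0.1872 Bond=19.5523
(1,0): Delta=-1.0000 Bond=76.7179
(1,1): Delta=-0.0754 Bond=9.7149
V0=2.3325

Arbitrage-free pricing uses the up-move probability p* = (R−d)/(u−d) = 0.8036, discounting each step at R = 1.17.
At maturity the claim pays: V(2,0)=42.0672, V(2,1)=4.9728, V(2,2)=0.0000
  t=1,j=0: stock 66.2400 → up 84.7872 (V=4.9728), down 47.6928 (V=42.0672). Price 10.4779; hedge Δ=-1.0000, bond B=76.7179.
  t=1,j=1: stock 117.7600 → up 150.7328 (V=0.0000), down 84.7872 (V=4.9728). Price 0.8349; hedge Δ=-0.0754, bond B=9.7149.
  t=0,j=0: stock 92.0000 → up 117.7600 (V=0.8349), down 66.2400 (V=10.4779). Price 2.3325; hedge Δ=-0.1872, bond B=19.5523.
Check: Δ(0,0)·S0 + B(0,0) = 2.3325 = V0.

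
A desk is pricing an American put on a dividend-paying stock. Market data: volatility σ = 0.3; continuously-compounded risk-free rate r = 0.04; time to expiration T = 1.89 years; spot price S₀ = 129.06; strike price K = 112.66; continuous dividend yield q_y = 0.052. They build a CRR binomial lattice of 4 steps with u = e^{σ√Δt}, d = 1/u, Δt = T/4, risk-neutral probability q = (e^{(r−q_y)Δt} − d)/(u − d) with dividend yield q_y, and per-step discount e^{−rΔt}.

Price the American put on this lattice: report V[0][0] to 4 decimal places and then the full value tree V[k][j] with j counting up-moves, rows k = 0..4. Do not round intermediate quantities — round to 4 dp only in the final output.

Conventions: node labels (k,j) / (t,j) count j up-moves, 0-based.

price = 13.2906
tree:
13.2906
20.4016 4.6380
30.3578 8.3657 0.0000
43.1389 15.0895 0.0000 0.0000
56.0937 27.2173 0.0000 0.0000 0.0000

Δt=0.47250  u=1.22902  d=0.81366  q=0.43502  discount=0.98128
step 4 (expiry): payoffs max(K−S,0) = 56.0937 27.2173 0.0000 0.0000 0.0000
k=3: (k=3,j=0): S=69.5211, K−S=43.1389, hold=42.7170 ⇒ V=43.1389 exercise | (k=3,j=1): S=105.0106, K−S=7.6494, hold=15.0895 ⇒ V=15.0895 continue | (k=3,j=2): S=158.6171, K−S=0.0000, hold=0.0000 ⇒ V=0.0000 continue | (k=3,j=3): S=239.5890, K−S=0.0000, hold=0.0000 ⇒ V=0.0000 continue
k=2: (k=2,j=0): S=85.4427, K−S=27.2173, hold=30.3578 ⇒ V=30.3578 continue | (k=2,j=1): S=129.0600, K−S=0.0000, hold=8.3657 ⇒ V=8.3657 continue | (k=2,j=2): S=194.9434, K−S=0.0000, hold=0.0000 ⇒ V=0.0000 continue
k=1: (k=1,j=0): S=105.0106, K−S=7.6494, hold=20.4016 ⇒ V=20.4016 continue | (k=1,j=1): S=158.6171, K−S=0.0000, hold=4.6380 ⇒ V=4.6380 continue
k=0: (k=0,j=0): S=129.0600, K−S=0.0000, hold=13.2906 ⇒ V=13.2906 continue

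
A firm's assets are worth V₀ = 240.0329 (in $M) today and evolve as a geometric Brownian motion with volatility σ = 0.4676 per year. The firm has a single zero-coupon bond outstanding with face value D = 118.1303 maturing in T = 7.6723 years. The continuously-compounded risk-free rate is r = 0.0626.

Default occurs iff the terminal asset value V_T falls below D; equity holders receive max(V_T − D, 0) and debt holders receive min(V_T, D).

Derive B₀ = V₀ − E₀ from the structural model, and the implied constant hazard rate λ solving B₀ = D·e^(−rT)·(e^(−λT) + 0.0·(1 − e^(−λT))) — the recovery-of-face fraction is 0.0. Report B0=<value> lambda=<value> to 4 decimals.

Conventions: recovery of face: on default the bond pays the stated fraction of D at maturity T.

Equity is a call on the firm's assets struck at D = 118.1303:
d₁ = [ln(V₀/D) + (r + σ²/2)T] / (σ√T)
   = [ln(240.0329/118.1303) + (0.0626 + 0.5·0.4676²)·7.6723] / (0.4676·√7.6723)
   = [0.708988 + 1.319059] / 1.295201 = 1.565816
d₂ = d₁ − σ√T = 1.565816 − 1.295201 = 0.270615
N(d₁) = 0.941304,  N(d₂) = 0.606656,  e^(−rT) = 0.618606
E₀ = V₀·N(d₁) − D·e^(−rT)·N(d₂)
   = 240.0329·0.941304 − 118.1303·0.618606·0.606656 = 181.611849
B₀ = V₀ − E₀ = 240.0329 − 181.611849 = 58.421051
e^(−λT) = (B₀·e^(rT)/D − 0)/(1 − 0) = (58.4211·1.616537/118.1303 − 0)/1 = 0.79945491
λ = −ln(0.79945491)/7.6723 = 0.029173

B0=58.4211 lambda=0.0292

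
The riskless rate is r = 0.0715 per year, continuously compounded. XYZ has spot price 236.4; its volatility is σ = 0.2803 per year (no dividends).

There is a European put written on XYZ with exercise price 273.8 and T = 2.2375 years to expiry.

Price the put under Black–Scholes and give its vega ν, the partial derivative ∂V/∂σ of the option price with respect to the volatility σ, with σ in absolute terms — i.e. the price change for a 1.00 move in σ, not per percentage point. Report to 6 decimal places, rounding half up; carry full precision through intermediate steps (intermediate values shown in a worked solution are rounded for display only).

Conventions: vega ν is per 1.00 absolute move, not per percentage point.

σ√T = 0.2803·√2.2375 = 0.419280
d₁ = (ln(S/K) + (r+σ²/2)T) / (σ√T) = (ln(236.4/273.8) + (0.0715+0.2803²/2)·2.2375) / 0.419280 = (-0.146873 + 0.247879) / 0.419280 = 0.240905
d₂ = d₁ − σ√T = 0.240905 − 0.419280 = -0.178376
e^{−rT} = 0.852160
N(−d₁) = 0.404814,  N(−d₂) = 0.570786
Put price V = K·e^{−rT}·N(−d₂) − S·N(−d₁) = 133.176561 − 95.698136 = 37.478425
φ(d₁) = (1/√(2π))·e^{−d₁²/2} = 0.387532
ν = S·φ(d₁)·√T = 137.036701

price = 37.478425
ν = 137.036701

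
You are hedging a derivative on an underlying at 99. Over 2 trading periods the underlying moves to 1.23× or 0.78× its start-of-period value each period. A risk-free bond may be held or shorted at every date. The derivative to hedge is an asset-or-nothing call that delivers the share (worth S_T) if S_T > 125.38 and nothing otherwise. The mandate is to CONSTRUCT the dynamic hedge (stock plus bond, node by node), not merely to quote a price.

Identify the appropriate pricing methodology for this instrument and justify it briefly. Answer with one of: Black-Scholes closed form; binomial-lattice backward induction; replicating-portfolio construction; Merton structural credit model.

framework: replicating-portfolio construction

Key observation: the task asks for the hedge itself — share and bond holdings at every node of the 2-period tree on spot 99 with factors 1.23/0.78 — which is exactly what the replicating-portfolio construction produces.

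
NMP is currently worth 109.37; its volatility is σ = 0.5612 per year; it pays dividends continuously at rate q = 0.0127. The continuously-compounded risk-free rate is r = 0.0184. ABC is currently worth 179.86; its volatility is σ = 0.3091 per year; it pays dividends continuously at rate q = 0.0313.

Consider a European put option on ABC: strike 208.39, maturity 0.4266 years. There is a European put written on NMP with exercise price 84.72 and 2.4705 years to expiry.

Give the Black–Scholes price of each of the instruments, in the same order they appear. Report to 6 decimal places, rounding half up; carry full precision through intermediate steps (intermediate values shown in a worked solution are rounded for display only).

[ABC put K=208.39]
σ√T = 0.3091·√0.4266 = 0.201888
d₁ = (ln(S/K) + (r−q+σ²/2)T) / (σ√T) = (ln(179.86/208.39) + (0.0184−0.0313+0.3091²/2)·0.4266) / 0.201888 = (-0.147233 + 0.014876) / 0.201888 = -0.655595
d₂ = d₁ − σ√T = -0.655595 − 0.201888 = -0.857482
e^{−rT} = 0.992181
e^{−qT} = 0.986736
N(−d₁) = 0.743958,  N(−d₂) = 0.804411
price = K·e^{−rT}·N(−d₂) − S·e^{−qT}·N(−d₁) = 166.320512 − 132.033403 = 34.287109
[NMP put K=84.72]
σ√T = 0.5612·√2.4705 = 0.882084
d₁ = (ln(S/K) + (r−q+σ²/2)T) / (σ√T) = (ln(109.37/84.72) + (0.0184−0.0127+0.5612²/2)·2.4705) / 0.882084 = (0.255385 + 0.403118) / 0.882084 = 0.746531
d₂ = d₁ − σ√T = 0.746531 − 0.882084 = -0.135553
e^{−rT} = 0.955560
e^{−qT} = 0.969112
N(−d₁) = 0.227673,  N(−d₂) = 0.553913
price = K·e^{−rT}·N(−d₂) − S·e^{−qT}·N(−d₁) = 44.842062 − 24.131503 = 20.710559

price(ABC put K=208.39) = 34.287109
price(NMP put K=84.72) = 20.710559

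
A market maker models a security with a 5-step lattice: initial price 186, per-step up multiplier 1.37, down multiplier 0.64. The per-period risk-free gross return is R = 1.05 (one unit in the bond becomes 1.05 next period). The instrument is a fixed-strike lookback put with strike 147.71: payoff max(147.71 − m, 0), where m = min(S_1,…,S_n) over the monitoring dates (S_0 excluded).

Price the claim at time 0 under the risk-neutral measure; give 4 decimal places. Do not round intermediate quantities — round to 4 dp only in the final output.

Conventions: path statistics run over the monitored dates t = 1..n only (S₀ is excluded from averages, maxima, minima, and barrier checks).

price = 31.7676

With p* = (R−d)/(u−d) = 0.5616, sum probability × payoff across the paths and divide by R^5.
Enumerate all 2^5 = 32 price paths (U = up ×1.37, D = down ×0.64); each path with k up-moves has probability p*^k·(1−p*)^(5−k).
DDDDD: m=19.9716, payoff=127.7384, prob=0.016186
UDDDD: m=42.7517, payoff=104.9583, prob=0.020738
DUDDD: m=42.7517, payoff=104.9583, prob=0.020738
UUDDD: m=91.5154, payoff=56.1946, prob=0.026571
DDUDD: m=42.7517, payoff=104.9583, prob=0.020738
UDUDD: m=91.5154, payoff=56.1946, prob=0.026571
DUUDD: m=91.5154, payoff=56.1946, prob=0.026571
UUUDD: m=195.9001, payoff=0.0000, prob=0.034044
DDDUD: m=42.7517, payoff=104.9583, prob=0.020738
UDDUD: m=91.5154, payoff=56.1946, prob=0.026571
DUDUD: m=91.5154, payoff=56.1946, prob=0.026571
UUDUD: m=195.9001, payoff=0.0000, prob=0.034044
DDUUD: m=76.1856, payoff=71.5244, prob=0.026571
UDUUD: m=163.0848, payoff=0.0000, prob=0.034044
DUUUD: m=119.0400, payoff=28.6700, prob=0.034044
UUUUD: m=254.8200, payoff=0.0000, prob=0.043619
DDDDU: m=31.2056, payoff=116.5044, prob=0.020738
UDDDU: m=66.7995, payoff=80.9105, prob=0.026571
DUDDU: m=66.7995, payoff=80.9105, prob=0.026571
UUDDU: m=142.9928, payoff=4.7172, prob=0.034044
DDUDU: m=66.7995, payoff=80.9105, prob=0.026571
UDUDU: m=142.9928, payoff=4.7172, prob=0.034044
DUUDU: m=119.0400, payoff=28.6700, prob=0.034044
UUUDU: m=254.8200, payoff=0.0000, prob=0.043619
DDDUU: m=48.7588, payoff=98.9512, prob=0.026571
UDDUU: m=104.3743, payoff=43.3357, prob=0.034044
DUDUU: m=104.3743, payoff=43.3357, prob=0.034044
UUDUU: m=223.4262, payoff=0.0000, prob=0.043619
DDUUU: m=76.1856, payoff=71.5244, prob=0.034044
UDUUU: m=163.0848, payoff=0.0000, prob=0.043619
DUUUU: m=119.0400, payoff=28.6700, prob=0.043619
UUUUU: m=254.8200, payoff=0.0000, prob=0.055886
Price = Σ prob·payoff / R^5 = 40.544434 / 1.276282 = 31.7676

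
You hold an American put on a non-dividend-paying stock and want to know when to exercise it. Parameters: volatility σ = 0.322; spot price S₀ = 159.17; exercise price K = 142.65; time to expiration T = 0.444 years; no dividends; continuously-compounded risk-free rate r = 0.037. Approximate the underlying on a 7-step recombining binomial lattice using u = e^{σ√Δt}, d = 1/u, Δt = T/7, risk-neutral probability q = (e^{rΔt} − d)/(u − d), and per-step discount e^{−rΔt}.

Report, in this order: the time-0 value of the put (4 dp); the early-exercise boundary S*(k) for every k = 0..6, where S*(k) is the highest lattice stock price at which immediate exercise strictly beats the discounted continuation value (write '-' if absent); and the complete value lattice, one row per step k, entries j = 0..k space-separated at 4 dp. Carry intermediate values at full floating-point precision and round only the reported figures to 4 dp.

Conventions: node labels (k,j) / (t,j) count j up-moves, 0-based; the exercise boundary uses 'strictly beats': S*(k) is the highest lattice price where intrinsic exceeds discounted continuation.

price = 5.5549
boundary = - - - - 115.0756 106.1119 115.0756
tree:
5.5549
8.7199 2.3421
13.3031 4.0707 0.5841
19.5862 6.9360 1.1575 0.0000
27.5744 11.5040 2.2939 0.0000 0.0000
36.5381 18.3560 4.5460 0.0000 0.0000 0.0000
44.8037 27.5744 9.0089 0.0000 0.0000 0.0000 0.0000
52.4254 36.5381 17.8534 0.0000 0.0000 0.0000 0.0000 0.0000

Δt=0.06343, u=1.08447, d=0.92211, q=0.49421, disc=e^(-rΔt)=0.99766
k=7 terminal: V=max(K-S,0) → 52.4254 36.5381 17.8534 0.0000 0.0000 0.0000 0.0000 0.0000
k=6: j=0 S=97.8463 intr=44.8037 cont=44.4693 V=44.8037[EX]; j=1 S=115.0756 intr=27.5744 cont=27.2400 V=27.5744[EX]; j=2 S=135.3388 intr=7.3112 cont=9.0089 V=9.0089[hold]; j=3 S=159.1700 intr=0.0000 cont=0.0000 V=0.0000[hold]; j=4 S=187.1975 intr=0.0000 cont=0.0000 V=0.0000[hold]; j=5 S=220.1603 intr=0.0000 cont=0.0000 V=0.0000[hold]; j=6 S=258.9274 intr=0.0000 cont=0.0000 V=0.0000[hold]  S*(6)=115.0756
k=5: j=0 S=106.1119 intr=36.5381 cont=36.2038 V=36.5381[EX]; j=1 S=124.7966 intr=17.8534 cont=18.3560 V=18.3560[hold]; j=2 S=146.7715 intr=0.0000 cont=4.5460 V=4.5460[hold]; j=3 S=172.6159 intr=0.0000 cont=0.0000 V=0.0000[hold]; j=4 S=203.0110 intr=0.0000 cont=0.0000 V=0.0000[hold]; j=5 S=238.7583 intr=0.0000 cont=0.0000 V=0.0000[hold]  S*(5)=106.1119
k=4: j=0 S=115.0756 intr=27.5744 cont=27.4878 V=27.5744[EX]; j=1 S=135.3388 intr=7.3112 cont=11.5040 V=11.5040[hold]; j=2 S=159.1700 intr=0.0000 cont=2.2939 V=2.2939[hold]; j=3 S=187.1975 intr=0.0000 cont=0.0000 V=0.0000[hold]; j=4 S=220.1603 intr=0.0000 cont=0.0000 V=0.0000[hold]  S*(4)=115.0756
k=3: j=0 S=124.7966 intr=17.8534 cont=19.5862 V=19.5862[hold]; j=1 S=146.7715 intr=0.0000 cont=6.9360 V=6.9360[hold]; j=2 S=172.6159 intr=0.0000 cont=1.1575 V=1.1575[hold]; j=3 S=203.0110 intr=0.0000 cont=0.0000 V=0.0000[hold]  S*(3)=-
k=2: j=0 S=135.3388 intr=7.3112 cont=13.3031 V=13.3031[hold]; j=1 S=159.1700 intr=0.0000 cont=4.0707 V=4.0707[hold]; j=2 S=187.1975 intr=0.0000 cont=0.5841 V=0.5841[hold]  S*(2)=-
k=1: j=0 S=146.7715 intr=0.0000 cont=8.7199 V=8.7199[hold]; j=1 S=172.6159 intr=0.0000 cont=2.3421 V=2.3421[hold]  S*(1)=-
k=0: j=0 S=159.1700 intr=0.0000 cont=5.5549 V=5.5549[hold]  S*(0)=-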